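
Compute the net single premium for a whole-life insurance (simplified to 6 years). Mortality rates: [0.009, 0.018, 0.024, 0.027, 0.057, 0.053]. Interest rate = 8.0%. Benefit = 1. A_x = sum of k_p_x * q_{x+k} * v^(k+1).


v = 0.925926
Year 0: k_p_x=1.0, q=0.009, term=0.008333
Year 1: k_p_x=0.991, q=0.018, term=0.015293
Year 2: k_p_x=0.973162, q=0.024, term=0.018541
Year 3: k_p_x=0.949806, q=0.027, term=0.01885
Year 4: k_p_x=0.924161, q=0.057, term=0.035851
Year 5: k_p_x=0.871484, q=0.053, term=0.029107
A_x = 0.126


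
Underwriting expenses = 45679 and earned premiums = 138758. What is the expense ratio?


Expense ratio = expenses / premiums
= 45679 / 138758
= 0.3292


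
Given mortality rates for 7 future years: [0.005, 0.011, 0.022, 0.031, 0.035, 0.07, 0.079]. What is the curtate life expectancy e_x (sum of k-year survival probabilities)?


e_x = sum_{k=1}^{n} k_p_x
k_p_x values:
  1_p_x = 0.995
  2_p_x = 0.984055
  3_p_x = 0.962406
  4_p_x = 0.932571
  5_p_x = 0.899931
  6_p_x = 0.836936
  7_p_x = 0.770818
e_x = 6.3817


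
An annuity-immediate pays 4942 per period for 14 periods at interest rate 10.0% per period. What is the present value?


PV = PMT * (1 - (1+i)^(-n)) / i
= 4942 * (1 - (1+0.1)^(-14)) / 0.1
= 4942 * (1 - 0.263331) / 0.1
= 4942 * 7.366687
= 36406.1694


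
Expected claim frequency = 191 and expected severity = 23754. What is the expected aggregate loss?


E[S] = E[N] * E[X]
= 191 * 23754
= 4.5370e+06


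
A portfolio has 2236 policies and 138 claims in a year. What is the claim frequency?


frequency = claims / policies
= 138 / 2236
= 0.0617


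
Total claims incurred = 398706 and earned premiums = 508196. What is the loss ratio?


Loss ratio = claims / premiums
= 398706 / 508196
= 0.7846


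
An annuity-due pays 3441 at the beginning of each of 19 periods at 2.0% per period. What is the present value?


PV_due = PMT * (1-(1+i)^(-n))/i * (1+i)
PV_immediate = 53949.5878
PV_due = 53949.5878 * 1.02
= 55028.5795


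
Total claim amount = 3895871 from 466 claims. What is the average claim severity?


severity = total / number
= 3895871 / 466
= 8360.2382


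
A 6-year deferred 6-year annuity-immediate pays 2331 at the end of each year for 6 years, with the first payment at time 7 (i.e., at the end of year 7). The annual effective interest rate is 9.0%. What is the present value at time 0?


PV at time 6 of the 6-year annuity-immediate:
a_n = 2331 * (1-(1+0.09)^(-6))/0.09 = 10456.6762
Discount back 6 years to time 0:
PV = 10456.6762 * (1+0.09)^(-6)
= 10456.6762 * 0.596267
= 6234.9744


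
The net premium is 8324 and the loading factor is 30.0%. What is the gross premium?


Gross = net * (1 + loading)
= 8324 * (1 + 0.3)
= 8324 * 1.3
= 10821.2


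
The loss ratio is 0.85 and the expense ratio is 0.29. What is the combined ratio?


Combined ratio = loss ratio + expense ratio
= 0.85 + 0.29
= 1.14


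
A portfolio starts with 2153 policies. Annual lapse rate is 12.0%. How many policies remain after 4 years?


remaining = initial * (1 - lapse)^years
= 2153 * (1 - 0.12)^4
= 2153 * 0.599695
= 1291.1441


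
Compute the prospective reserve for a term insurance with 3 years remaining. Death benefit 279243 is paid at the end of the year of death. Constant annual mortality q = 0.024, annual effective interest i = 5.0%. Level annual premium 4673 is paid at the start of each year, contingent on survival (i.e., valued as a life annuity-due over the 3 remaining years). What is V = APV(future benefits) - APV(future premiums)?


v = 1/(1+i) = 0.952381
APV(future benefits) per unit = sum_{k=0}^{2} k_p_x * q * v^(k+1) = 0.063852
APV(future benefits) = 279243 * 0.063852 = 17830.3091
Life annuity-due factor ä_{x:3} = sum_{k=0}^{2} k_p_x * v^k = 2.793538
APV(future premiums) = 4673 * 2.793538 = 13054.2046
V = 17830.3091 - 13054.2046
= 4776.1045


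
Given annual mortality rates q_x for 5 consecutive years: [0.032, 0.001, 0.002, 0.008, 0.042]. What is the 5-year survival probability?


p_k = 1 - q_k for each year
Survival = product of (1 - q_k)
= 0.968 * 0.999 * 0.998 * 0.992 * 0.958
= 0.9172


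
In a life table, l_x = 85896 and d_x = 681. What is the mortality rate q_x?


q_x = d_x / l_x
= 681 / 85896
= 0.0079


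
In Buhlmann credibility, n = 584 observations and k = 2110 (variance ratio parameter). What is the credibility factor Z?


Z = n / (n + k)
= 584 / (584 + 2110)
= 584 / 2694
= 0.2168


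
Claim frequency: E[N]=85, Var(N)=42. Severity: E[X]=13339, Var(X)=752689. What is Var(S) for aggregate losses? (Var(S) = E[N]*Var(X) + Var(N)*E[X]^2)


Var(S) = E[N]*Var(X) + Var(N)*E[X]^2
= 85*752689 + 42*13339^2
= 63978565 + 7473014682
= 7.5370e+09


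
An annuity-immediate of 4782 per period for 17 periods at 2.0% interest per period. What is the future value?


FV = PMT * ((1+i)^n - 1) / i
= 4782 * ((1.02)^17 - 1) / 0.02
= 4782 * (1.400241 - 1) / 0.02
= 95697.7233


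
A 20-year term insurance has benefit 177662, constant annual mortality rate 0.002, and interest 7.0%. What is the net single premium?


NSP = benefit * sum_{k=0}^{n-1} k_p_x * q * v^(k+1)
With constant q=0.002, v=0.934579
Sum = 0.020881
NSP = 177662 * 0.020881
= 3709.7982


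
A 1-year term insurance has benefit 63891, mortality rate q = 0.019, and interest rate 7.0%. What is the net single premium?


NSP = benefit * q * v
v = 1/(1+i) = 0.934579
NSP = 63891 * 0.019 * 0.934579
= 1134.5131


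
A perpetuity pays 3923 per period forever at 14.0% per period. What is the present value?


PV = PMT / i
= 3923 / 0.14
= 28021.4286


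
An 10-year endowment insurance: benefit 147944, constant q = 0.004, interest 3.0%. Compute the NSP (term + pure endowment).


Term component = 4962.908
Pure endowment = 10_p_x * v^10 * benefit = 0.960712 * 0.744094 * 147944 = 105759.282
NSP = 110722.19


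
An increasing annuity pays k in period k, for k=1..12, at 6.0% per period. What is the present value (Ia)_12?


(Ia)_n = sum_{k=1}^{n} k * v^k, v = 1/(1+i)
v = 0.943396
Sum computed term by term:
(Ia)_12 = 48.7207


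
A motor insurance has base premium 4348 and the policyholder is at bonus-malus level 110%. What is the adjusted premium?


adjusted = base * BM_level / 100
= 4348 * 110 / 100
= 4348 * 1.1
= 4782.8


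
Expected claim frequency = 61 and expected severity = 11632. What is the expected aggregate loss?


E[S] = E[N] * E[X]
= 61 * 11632
= 709552


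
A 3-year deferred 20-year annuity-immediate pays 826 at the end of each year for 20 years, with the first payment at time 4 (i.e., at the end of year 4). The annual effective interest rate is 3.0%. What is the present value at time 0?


PV at time 3 of the 20-year annuity-immediate:
a_n = 826 * (1-(1+0.03)^(-20))/0.03 = 12288.7942
Discount back 3 years to time 0:
PV = 12288.7942 * (1+0.03)^(-3)
= 12288.7942 * 0.915142
= 11245.9875


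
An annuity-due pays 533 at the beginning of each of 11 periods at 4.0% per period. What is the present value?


PV_due = PMT * (1-(1+i)^(-n))/i * (1+i)
PV_immediate = 4669.3341
PV_due = 4669.3341 * 1.04
= 4856.1075


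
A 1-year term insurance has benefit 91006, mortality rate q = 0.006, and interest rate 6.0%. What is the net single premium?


NSP = benefit * q * v
v = 1/(1+i) = 0.943396
NSP = 91006 * 0.006 * 0.943396
= 515.1283


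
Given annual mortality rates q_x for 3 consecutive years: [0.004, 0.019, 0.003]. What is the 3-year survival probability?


p_k = 1 - q_k for each year
Survival = product of (1 - q_k)
= 0.996 * 0.981 * 0.997
= 0.9741


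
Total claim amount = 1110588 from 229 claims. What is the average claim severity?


severity = total / number
= 1110588 / 229
= 4849.7293


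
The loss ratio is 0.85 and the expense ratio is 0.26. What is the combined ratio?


Combined ratio = loss ratio + expense ratio
= 0.85 + 0.26
= 1.11


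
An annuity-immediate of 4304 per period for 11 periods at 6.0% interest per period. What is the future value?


FV = PMT * ((1+i)^n - 1) / i
= 4304 * ((1.06)^11 - 1) / 0.06
= 4304 * (1.898299 - 1) / 0.06
= 64437.9499


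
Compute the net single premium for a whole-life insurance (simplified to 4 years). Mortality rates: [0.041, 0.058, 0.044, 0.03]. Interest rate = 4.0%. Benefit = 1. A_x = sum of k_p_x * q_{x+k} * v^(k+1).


v = 0.961538
Year 0: k_p_x=1.0, q=0.041, term=0.039423
Year 1: k_p_x=0.959, q=0.058, term=0.051426
Year 2: k_p_x=0.903378, q=0.044, term=0.035336
Year 3: k_p_x=0.863629, q=0.03, term=0.022147
A_x = 0.1483


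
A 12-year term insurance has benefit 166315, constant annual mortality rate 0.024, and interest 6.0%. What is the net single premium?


NSP = benefit * sum_{k=0}^{n-1} k_p_x * q * v^(k+1)
With constant q=0.024, v=0.943396
Sum = 0.179628
NSP = 166315 * 0.179628
= 29874.8251


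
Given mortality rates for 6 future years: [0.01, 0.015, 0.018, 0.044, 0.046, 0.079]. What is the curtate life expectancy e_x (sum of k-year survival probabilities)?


e_x = sum_{k=1}^{n} k_p_x
k_p_x values:
  1_p_x = 0.99
  2_p_x = 0.97515
  3_p_x = 0.957597
  4_p_x = 0.915463
  5_p_x = 0.873352
  6_p_x = 0.804357
e_x = 5.5159


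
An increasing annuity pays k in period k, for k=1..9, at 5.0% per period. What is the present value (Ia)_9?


(Ia)_n = sum_{k=1}^{n} k * v^k, v = 1/(1+i)
v = 0.952381
Sum computed term by term:
(Ia)_9 = 33.2347


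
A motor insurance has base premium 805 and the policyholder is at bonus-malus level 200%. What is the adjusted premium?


adjusted = base * BM_level / 100
= 805 * 200 / 100
= 805 * 2.0
= 1610.0


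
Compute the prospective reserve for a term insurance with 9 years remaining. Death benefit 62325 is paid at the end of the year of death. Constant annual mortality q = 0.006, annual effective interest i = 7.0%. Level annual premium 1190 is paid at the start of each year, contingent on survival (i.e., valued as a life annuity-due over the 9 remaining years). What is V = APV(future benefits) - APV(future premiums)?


v = 1/(1+i) = 0.934579
APV(future benefits) per unit = sum_{k=0}^{8} k_p_x * q * v^(k+1) = 0.038269
APV(future benefits) = 62325 * 0.038269 = 2385.1295
Life annuity-due factor ä_{x:9} = sum_{k=0}^{8} k_p_x * v^k = 6.824679
APV(future premiums) = 1190 * 6.824679 = 8121.3675
V = 2385.1295 - 8121.3675
= -5736.238


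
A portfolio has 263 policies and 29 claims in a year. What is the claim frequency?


frequency = claims / policies
= 29 / 263
= 0.1103


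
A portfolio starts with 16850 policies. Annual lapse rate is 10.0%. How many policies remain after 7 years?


remaining = initial * (1 - lapse)^years
= 16850 * (1 - 0.1)^7
= 16850 * 0.478297
= 8059.3028


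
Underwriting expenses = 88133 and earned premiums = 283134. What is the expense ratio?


Expense ratio = expenses / premiums
= 88133 / 283134
= 0.3113


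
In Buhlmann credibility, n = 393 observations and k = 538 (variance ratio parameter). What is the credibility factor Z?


Z = n / (n + k)
= 393 / (393 + 538)
= 393 / 931
= 0.4221


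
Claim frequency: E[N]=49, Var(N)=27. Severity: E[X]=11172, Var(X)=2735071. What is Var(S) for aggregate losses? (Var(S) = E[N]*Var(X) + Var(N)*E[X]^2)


Var(S) = E[N]*Var(X) + Var(N)*E[X]^2
= 49*2735071 + 27*11172^2
= 134018479 + 3369966768
= 3.5040e+09


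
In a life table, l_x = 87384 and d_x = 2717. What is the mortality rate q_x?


q_x = d_x / l_x
= 2717 / 87384
= 0.0311


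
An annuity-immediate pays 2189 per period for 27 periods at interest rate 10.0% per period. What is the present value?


PV = PMT * (1 - (1+i)^(-n)) / i
= 2189 * (1 - (1+0.1)^(-27)) / 0.1
= 2189 * (1 - 0.076278) / 0.1
= 2189 * 9.237223
= 20220.2815


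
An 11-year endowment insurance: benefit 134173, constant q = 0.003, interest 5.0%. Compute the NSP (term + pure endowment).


Term component = 3298.5923
Pure endowment = 11_p_x * v^11 * benefit = 0.967491 * 0.584679 * 134173 = 75897.869
NSP = 79196.4613


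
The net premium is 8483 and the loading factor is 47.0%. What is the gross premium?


Gross = net * (1 + loading)
= 8483 * (1 + 0.47)
= 8483 * 1.47
= 12470.01


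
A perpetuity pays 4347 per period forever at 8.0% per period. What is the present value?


PV = PMT / i
= 4347 / 0.08
= 54337.5


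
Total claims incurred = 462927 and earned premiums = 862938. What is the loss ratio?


Loss ratio = claims / premiums
= 462927 / 862938
= 0.5365


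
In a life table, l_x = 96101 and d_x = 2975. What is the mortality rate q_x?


q_x = d_x / l_x
= 2975 / 96101
= 0.031


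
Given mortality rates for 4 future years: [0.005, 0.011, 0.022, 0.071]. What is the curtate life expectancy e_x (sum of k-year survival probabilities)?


e_x = sum_{k=1}^{n} k_p_x
k_p_x values:
  1_p_x = 0.995
  2_p_x = 0.984055
  3_p_x = 0.962406
  4_p_x = 0.894075
e_x = 3.8355


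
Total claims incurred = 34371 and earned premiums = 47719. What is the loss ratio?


Loss ratio = claims / premiums
= 34371 / 47719
= 0.7203


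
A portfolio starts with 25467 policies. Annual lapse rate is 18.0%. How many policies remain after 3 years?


remaining = initial * (1 - lapse)^years
= 25467 * (1 - 0.18)^3
= 25467 * 0.551368
= 14041.6889


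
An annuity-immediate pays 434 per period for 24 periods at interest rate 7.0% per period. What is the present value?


PV = PMT * (1 - (1+i)^(-n)) / i
= 434 * (1 - (1+0.07)^(-24)) / 0.07
= 434 * (1 - 0.197147) / 0.07
= 434 * 11.469334
= 4977.691


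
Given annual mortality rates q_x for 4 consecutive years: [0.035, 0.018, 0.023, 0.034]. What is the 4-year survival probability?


p_k = 1 - q_k for each year
Survival = product of (1 - q_k)
= 0.965 * 0.982 * 0.977 * 0.966
= 0.8944


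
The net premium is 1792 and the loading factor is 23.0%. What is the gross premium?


Gross = net * (1 + loading)
= 1792 * (1 + 0.23)
= 1792 * 1.23
= 2204.16


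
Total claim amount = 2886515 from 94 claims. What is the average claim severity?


severity = total / number
= 2886515 / 94
= 30707.6064


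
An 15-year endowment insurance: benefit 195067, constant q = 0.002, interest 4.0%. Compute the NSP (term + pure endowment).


Term component = 4283.692
Pure endowment = 15_p_x * v^15 * benefit = 0.970416 * 0.555265 * 195067 = 105109.4672
NSP = 109393.1592


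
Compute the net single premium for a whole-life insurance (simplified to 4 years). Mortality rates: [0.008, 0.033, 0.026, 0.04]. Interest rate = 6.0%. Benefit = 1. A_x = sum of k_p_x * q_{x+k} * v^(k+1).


v = 0.943396
Year 0: k_p_x=1.0, q=0.008, term=0.007547
Year 1: k_p_x=0.992, q=0.033, term=0.029135
Year 2: k_p_x=0.959264, q=0.026, term=0.020941
Year 3: k_p_x=0.934323, q=0.04, term=0.029603
A_x = 0.0872


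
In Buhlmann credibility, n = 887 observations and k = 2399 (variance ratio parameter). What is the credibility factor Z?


Z = n / (n + k)
= 887 / (887 + 2399)
= 887 / 3286
= 0.2699


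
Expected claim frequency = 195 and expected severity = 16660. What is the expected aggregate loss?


E[S] = E[N] * E[X]
= 195 * 16660
= 3.2487e+06


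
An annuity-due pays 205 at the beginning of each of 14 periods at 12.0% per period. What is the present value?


PV_due = PMT * (1-(1+i)^(-n))/i * (1+i)
PV_immediate = 1358.7745
PV_due = 1358.7745 * 1.12
= 1521.8274


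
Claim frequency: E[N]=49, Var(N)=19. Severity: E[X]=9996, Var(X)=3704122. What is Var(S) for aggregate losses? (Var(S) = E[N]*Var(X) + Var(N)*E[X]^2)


Var(S) = E[N]*Var(X) + Var(N)*E[X]^2
= 49*3704122 + 19*9996^2
= 181501978 + 1898480304
= 2.0800e+09


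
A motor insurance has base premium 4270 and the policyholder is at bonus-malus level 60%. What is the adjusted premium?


adjusted = base * BM_level / 100
= 4270 * 60 / 100
= 4270 * 0.6
= 2562.0


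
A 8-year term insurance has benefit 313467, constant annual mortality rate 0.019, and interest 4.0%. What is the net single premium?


NSP = benefit * sum_{k=0}^{n-1} k_p_x * q * v^(k+1)
With constant q=0.019, v=0.961538
Sum = 0.120203
NSP = 313467 * 0.120203
= 37679.7786


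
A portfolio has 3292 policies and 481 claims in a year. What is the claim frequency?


frequency = claims / policies
= 481 / 3292
= 0.1461


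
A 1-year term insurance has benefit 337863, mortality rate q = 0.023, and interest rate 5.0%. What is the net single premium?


NSP = benefit * q * v
v = 1/(1+i) = 0.952381
NSP = 337863 * 0.023 * 0.952381
= 7400.8086


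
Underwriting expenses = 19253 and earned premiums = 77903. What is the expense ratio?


Expense ratio = expenses / premiums
= 19253 / 77903
= 0.2471


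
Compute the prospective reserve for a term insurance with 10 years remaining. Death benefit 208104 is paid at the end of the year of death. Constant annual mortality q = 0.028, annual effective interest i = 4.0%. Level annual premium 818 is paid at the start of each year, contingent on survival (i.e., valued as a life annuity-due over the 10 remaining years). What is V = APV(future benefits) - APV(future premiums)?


v = 1/(1+i) = 0.961538
APV(future benefits) per unit = sum_{k=0}^{9} k_p_x * q * v^(k+1) = 0.202364
APV(future benefits) = 208104 * 0.202364 = 42112.7344
Life annuity-due factor ä_{x:10} = sum_{k=0}^{9} k_p_x * v^k = 7.516373
APV(future premiums) = 818 * 7.516373 = 6148.3931
V = 42112.7344 - 6148.3931
= 35964.3413


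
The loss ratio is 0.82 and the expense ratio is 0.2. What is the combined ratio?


Combined ratio = loss ratio + expense ratio
= 0.82 + 0.2
= 1.02


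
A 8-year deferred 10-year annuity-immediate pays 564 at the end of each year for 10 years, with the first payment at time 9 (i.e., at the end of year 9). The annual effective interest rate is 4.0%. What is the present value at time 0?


PV at time 8 of the 10-year annuity-immediate:
a_n = 564 * (1-(1+0.04)^(-10))/0.04 = 4574.5452
Discount back 8 years to time 0:
PV = 4574.5452 * (1+0.04)^(-8)
= 4574.5452 * 0.73069
= 3342.5754


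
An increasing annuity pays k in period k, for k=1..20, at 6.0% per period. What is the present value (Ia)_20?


(Ia)_n = sum_{k=1}^{n} k * v^k, v = 1/(1+i)
v = 0.943396
Sum computed term by term:
(Ia)_20 = 98.7004


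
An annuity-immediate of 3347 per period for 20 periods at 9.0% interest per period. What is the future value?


FV = PMT * ((1+i)^n - 1) / i
= 3347 * ((1.09)^20 - 1) / 0.09
= 3347 * (5.604411 - 1) / 0.09
= 171232.9204


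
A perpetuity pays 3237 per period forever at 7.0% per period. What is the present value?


PV = PMT / i
= 3237 / 0.07
= 46242.8571


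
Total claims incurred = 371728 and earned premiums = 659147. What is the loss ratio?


Loss ratio = claims / premiums
= 371728 / 659147
= 0.564


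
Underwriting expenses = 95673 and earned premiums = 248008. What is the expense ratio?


Expense ratio = expenses / premiums
= 95673 / 248008
= 0.3858


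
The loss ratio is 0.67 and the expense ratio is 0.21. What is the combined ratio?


Combined ratio = loss ratio + expense ratio
= 0.67 + 0.21
= 0.88


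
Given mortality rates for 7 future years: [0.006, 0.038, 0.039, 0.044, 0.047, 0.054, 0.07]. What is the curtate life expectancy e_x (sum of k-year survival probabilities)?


e_x = sum_{k=1}^{n} k_p_x
k_p_x values:
  1_p_x = 0.994
  2_p_x = 0.956228
  3_p_x = 0.918935
  4_p_x = 0.878502
  5_p_x = 0.837212
  6_p_x = 0.792003
  7_p_x = 0.736563
e_x = 6.1134


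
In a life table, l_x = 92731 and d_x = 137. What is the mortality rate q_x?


q_x = d_x / l_x
= 137 / 92731
= 0.0015


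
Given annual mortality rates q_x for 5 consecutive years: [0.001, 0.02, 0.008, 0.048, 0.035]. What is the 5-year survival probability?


p_k = 1 - q_k for each year
Survival = product of (1 - q_k)
= 0.999 * 0.98 * 0.992 * 0.952 * 0.965
= 0.8922


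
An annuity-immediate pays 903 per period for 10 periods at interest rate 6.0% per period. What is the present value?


PV = PMT * (1 - (1+i)^(-n)) / i
= 903 * (1 - (1+0.06)^(-10)) / 0.06
= 903 * (1 - 0.558395) / 0.06
= 903 * 7.360087
= 6646.1586


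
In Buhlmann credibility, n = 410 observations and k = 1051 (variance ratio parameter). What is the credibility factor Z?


Z = n / (n + k)
= 410 / (410 + 1051)
= 410 / 1461
= 0.2806


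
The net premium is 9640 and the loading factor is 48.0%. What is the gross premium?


Gross = net * (1 + loading)
= 9640 * (1 + 0.48)
= 9640 * 1.48
= 14267.2


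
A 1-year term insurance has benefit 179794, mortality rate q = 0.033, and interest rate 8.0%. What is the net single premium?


NSP = benefit * q * v
v = 1/(1+i) = 0.925926
NSP = 179794 * 0.033 * 0.925926
= 5493.7056


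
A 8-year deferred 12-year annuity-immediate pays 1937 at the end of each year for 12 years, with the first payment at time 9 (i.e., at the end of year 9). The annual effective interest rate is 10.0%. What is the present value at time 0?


PV at time 8 of the 12-year annuity-immediate:
a_n = 1937 * (1-(1+0.1)^(-12))/0.1 = 13198.1211
Discount back 8 years to time 0:
PV = 13198.1211 * (1+0.1)^(-8)
= 13198.1211 * 0.466507
= 6157.0209


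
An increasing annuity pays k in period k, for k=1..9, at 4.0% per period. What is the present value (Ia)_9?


(Ia)_n = sum_{k=1}^{n} k * v^k, v = 1/(1+i)
v = 0.961538
Sum computed term by term:
(Ia)_9 = 35.2366


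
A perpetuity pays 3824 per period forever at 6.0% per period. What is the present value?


PV = PMT / i
= 3824 / 0.06
= 63733.3333


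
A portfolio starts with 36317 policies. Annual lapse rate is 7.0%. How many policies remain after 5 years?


remaining = initial * (1 - lapse)^years
= 36317 * (1 - 0.07)^5
= 36317 * 0.695688
= 25265.3145


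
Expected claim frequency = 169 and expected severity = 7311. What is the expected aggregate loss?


E[S] = E[N] * E[X]
= 169 * 7311
= 1.2356e+06


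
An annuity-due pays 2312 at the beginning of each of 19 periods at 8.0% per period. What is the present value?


PV_due = PMT * (1-(1+i)^(-n))/i * (1+i)
PV_immediate = 22203.5214
PV_due = 22203.5214 * 1.08
= 23979.8031


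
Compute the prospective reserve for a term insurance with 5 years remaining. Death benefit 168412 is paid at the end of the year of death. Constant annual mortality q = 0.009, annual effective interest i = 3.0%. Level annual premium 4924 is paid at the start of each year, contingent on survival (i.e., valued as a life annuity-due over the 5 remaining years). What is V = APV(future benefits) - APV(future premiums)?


v = 1/(1+i) = 0.970874
APV(future benefits) per unit = sum_{k=0}^{4} k_p_x * q * v^(k+1) = 0.040504
APV(future benefits) = 168412 * 0.040504 = 6821.314
Life annuity-due factor ä_{x:5} = sum_{k=0}^{4} k_p_x * v^k = 4.635427
APV(future premiums) = 4924 * 4.635427 = 22824.8412
V = 6821.314 - 22824.8412
= -16003.5273


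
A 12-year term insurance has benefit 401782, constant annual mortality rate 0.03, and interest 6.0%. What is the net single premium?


NSP = benefit * sum_{k=0}^{n-1} k_p_x * q * v^(k+1)
With constant q=0.03, v=0.943396
Sum = 0.218394
NSP = 401782 * 0.218394
= 87746.725


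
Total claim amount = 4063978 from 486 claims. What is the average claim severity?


severity = total / number
= 4063978 / 486
= 8362.0947


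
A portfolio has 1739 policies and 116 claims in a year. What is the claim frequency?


frequency = claims / policies
= 116 / 1739
= 0.0667


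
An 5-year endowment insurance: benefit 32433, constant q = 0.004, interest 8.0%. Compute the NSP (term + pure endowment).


Term component = 514.1712
Pure endowment = 5_p_x * v^5 * benefit = 0.980159 * 0.680583 * 32433 = 21635.4054
NSP = 22149.5765


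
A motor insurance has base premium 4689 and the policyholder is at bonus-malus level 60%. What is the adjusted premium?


adjusted = base * BM_level / 100
= 4689 * 60 / 100
= 4689 * 0.6
= 2813.4


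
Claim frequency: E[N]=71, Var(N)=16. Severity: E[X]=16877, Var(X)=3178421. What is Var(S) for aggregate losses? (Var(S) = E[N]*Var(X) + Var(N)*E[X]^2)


Var(S) = E[N]*Var(X) + Var(N)*E[X]^2
= 71*3178421 + 16*16877^2
= 225667891 + 4557330064
= 4.7830e+09


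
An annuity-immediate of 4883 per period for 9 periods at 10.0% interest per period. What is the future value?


FV = PMT * ((1+i)^n - 1) / i
= 4883 * ((1.1)^9 - 1) / 0.1
= 4883 * (2.357948 - 1) / 0.1
= 66308.5858


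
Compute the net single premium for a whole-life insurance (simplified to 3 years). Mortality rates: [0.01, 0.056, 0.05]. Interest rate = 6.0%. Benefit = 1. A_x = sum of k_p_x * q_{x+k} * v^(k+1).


v = 0.943396
Year 0: k_p_x=1.0, q=0.01, term=0.009434
Year 1: k_p_x=0.99, q=0.056, term=0.049341
Year 2: k_p_x=0.93456, q=0.05, term=0.039234
A_x = 0.098


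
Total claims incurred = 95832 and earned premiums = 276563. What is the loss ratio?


Loss ratio = claims / premiums
= 95832 / 276563
= 0.3465


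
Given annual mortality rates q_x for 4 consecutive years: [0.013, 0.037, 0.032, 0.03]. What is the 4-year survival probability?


p_k = 1 - q_k for each year
Survival = product of (1 - q_k)
= 0.987 * 0.963 * 0.968 * 0.97
= 0.8925


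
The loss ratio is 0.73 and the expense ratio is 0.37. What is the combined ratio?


Combined ratio = loss ratio + expense ratio
= 0.73 + 0.37
= 1.1


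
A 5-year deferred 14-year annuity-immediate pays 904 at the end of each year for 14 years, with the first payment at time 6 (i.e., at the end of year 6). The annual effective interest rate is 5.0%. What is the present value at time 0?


PV at time 5 of the 14-year annuity-immediate:
a_n = 904 * (1-(1+0.05)^(-14))/0.05 = 8948.3714
Discount back 5 years to time 0:
PV = 8948.3714 * (1+0.05)^(-5)
= 8948.3714 * 0.783526
= 7011.2831


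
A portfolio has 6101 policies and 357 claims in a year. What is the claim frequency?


frequency = claims / policies
= 357 / 6101
= 0.0585


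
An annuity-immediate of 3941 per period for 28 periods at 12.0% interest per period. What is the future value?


FV = PMT * ((1+i)^n - 1) / i
= 3941 * ((1.12)^28 - 1) / 0.12
= 3941 * (23.883866 - 1) / 0.12
= 751544.3152


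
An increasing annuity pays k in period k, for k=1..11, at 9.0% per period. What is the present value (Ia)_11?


(Ia)_n = sum_{k=1}^{n} k * v^k, v = 1/(1+i)
v = 0.917431
Sum computed term by term:
(Ia)_11 = 35.0533


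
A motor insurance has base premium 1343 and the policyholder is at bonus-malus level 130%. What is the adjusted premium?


adjusted = base * BM_level / 100
= 1343 * 130 / 100
= 1343 * 1.3
= 1745.9


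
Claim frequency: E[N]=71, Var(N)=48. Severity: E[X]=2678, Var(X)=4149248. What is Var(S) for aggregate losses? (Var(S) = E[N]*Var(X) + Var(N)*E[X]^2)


Var(S) = E[N]*Var(X) + Var(N)*E[X]^2
= 71*4149248 + 48*2678^2
= 294596608 + 344240832
= 6.3884e+08


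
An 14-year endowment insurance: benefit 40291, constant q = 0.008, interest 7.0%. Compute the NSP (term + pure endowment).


Term component = 2700.2423
Pure endowment = 14_p_x * v^14 * benefit = 0.893642 * 0.387817 * 40291 = 13963.6376
NSP = 16663.8799


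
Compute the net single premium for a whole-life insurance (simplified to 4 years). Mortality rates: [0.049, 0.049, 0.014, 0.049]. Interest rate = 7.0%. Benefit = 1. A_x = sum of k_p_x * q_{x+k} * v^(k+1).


v = 0.934579
Year 0: k_p_x=1.0, q=0.049, term=0.045794
Year 1: k_p_x=0.951, q=0.049, term=0.040701
Year 2: k_p_x=0.904401, q=0.014, term=0.010336
Year 3: k_p_x=0.891739, q=0.049, term=0.033335
A_x = 0.1302


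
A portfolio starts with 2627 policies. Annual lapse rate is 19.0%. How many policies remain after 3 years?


remaining = initial * (1 - lapse)^years
= 2627 * (1 - 0.19)^3
= 2627 * 0.531441
= 1396.0955


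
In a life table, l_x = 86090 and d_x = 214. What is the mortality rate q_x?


q_x = d_x / l_x
= 214 / 86090
= 0.0025


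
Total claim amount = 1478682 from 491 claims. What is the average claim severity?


severity = total / number
= 1478682 / 491
= 3011.5723


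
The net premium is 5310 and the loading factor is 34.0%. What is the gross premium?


Gross = net * (1 + loading)
= 5310 * (1 + 0.34)
= 5310 * 1.34
= 7115.4


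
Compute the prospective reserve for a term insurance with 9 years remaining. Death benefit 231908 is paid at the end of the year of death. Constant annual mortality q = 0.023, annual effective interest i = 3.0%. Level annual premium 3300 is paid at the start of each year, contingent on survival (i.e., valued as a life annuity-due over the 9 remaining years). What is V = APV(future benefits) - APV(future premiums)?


v = 1/(1+i) = 0.970874
APV(future benefits) per unit = sum_{k=0}^{8} k_p_x * q * v^(k+1) = 0.164208
APV(future benefits) = 231908 * 0.164208 = 38081.1922
Life annuity-due factor ä_{x:9} = sum_{k=0}^{8} k_p_x * v^k = 7.353671
APV(future premiums) = 3300 * 7.353671 = 24267.1142
V = 38081.1922 - 24267.1142
= 13814.078


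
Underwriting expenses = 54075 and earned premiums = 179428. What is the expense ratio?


Expense ratio = expenses / premiums
= 54075 / 179428
= 0.3014


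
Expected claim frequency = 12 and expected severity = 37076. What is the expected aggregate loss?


E[S] = E[N] * E[X]
= 12 * 37076
= 444912


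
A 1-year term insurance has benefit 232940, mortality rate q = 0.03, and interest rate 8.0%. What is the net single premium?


NSP = benefit * q * v
v = 1/(1+i) = 0.925926
NSP = 232940 * 0.03 * 0.925926
= 6470.5556


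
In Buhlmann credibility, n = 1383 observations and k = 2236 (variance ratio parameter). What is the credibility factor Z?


Z = n / (n + k)
= 1383 / (1383 + 2236)
= 1383 / 3619
= 0.3821


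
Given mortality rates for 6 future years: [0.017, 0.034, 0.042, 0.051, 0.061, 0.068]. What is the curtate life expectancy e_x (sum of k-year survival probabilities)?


e_x = sum_{k=1}^{n} k_p_x
k_p_x values:
  1_p_x = 0.983
  2_p_x = 0.949578
  3_p_x = 0.909696
  4_p_x = 0.863301
  5_p_x = 0.81064
  6_p_x = 0.755516
e_x = 5.2717


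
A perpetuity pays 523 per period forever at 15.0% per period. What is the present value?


PV = PMT / i
= 523 / 0.15
= 3486.6667


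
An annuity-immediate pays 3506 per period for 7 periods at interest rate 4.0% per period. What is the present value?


PV = PMT * (1 - (1+i)^(-n)) / i
= 3506 * (1 - (1+0.04)^(-7)) / 0.04
= 3506 * (1 - 0.759918) / 0.04
= 3506 * 6.002055
= 21043.2037


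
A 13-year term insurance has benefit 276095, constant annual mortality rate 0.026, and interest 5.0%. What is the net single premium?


NSP = benefit * sum_{k=0}^{n-1} k_p_x * q * v^(k+1)
With constant q=0.026, v=0.952381
Sum = 0.213291
NSP = 276095 * 0.213291
= 58888.4678


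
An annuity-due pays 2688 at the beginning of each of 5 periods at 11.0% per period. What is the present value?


PV_due = PMT * (1-(1+i)^(-n))/i * (1+i)
PV_immediate = 9934.5712
PV_due = 9934.5712 * 1.11
= 11027.374


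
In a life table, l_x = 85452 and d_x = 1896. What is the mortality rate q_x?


q_x = d_x / l_x
= 1896 / 85452
= 0.0222


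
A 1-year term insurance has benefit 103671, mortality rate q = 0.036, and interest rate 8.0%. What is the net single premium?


NSP = benefit * q * v
v = 1/(1+i) = 0.925926
NSP = 103671 * 0.036 * 0.925926
= 3455.7


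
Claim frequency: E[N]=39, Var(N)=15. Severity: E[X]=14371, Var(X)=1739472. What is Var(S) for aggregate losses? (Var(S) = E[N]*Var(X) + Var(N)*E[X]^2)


Var(S) = E[N]*Var(X) + Var(N)*E[X]^2
= 39*1739472 + 15*14371^2
= 67839408 + 3097884615
= 3.1657e+09


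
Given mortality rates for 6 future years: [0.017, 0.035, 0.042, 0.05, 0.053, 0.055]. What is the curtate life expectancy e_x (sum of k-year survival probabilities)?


e_x = sum_{k=1}^{n} k_p_x
k_p_x values:
  1_p_x = 0.983
  2_p_x = 0.948595
  3_p_x = 0.908754
  4_p_x = 0.863316
  5_p_x = 0.817561
  6_p_x = 0.772595
e_x = 5.2938


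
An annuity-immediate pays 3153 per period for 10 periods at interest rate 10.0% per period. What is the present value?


PV = PMT * (1 - (1+i)^(-n)) / i
= 3153 * (1 - (1+0.1)^(-10)) / 0.1
= 3153 * (1 - 0.385543) / 0.1
= 3153 * 6.144567
= 19373.8201


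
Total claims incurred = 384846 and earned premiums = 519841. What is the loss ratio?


Loss ratio = claims / premiums
= 384846 / 519841
= 0.7403


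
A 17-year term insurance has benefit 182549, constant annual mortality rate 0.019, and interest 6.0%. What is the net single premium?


NSP = benefit * sum_{k=0}^{n-1} k_p_x * q * v^(k+1)
With constant q=0.019, v=0.943396
Sum = 0.176045
NSP = 182549 * 0.176045
= 32136.8206


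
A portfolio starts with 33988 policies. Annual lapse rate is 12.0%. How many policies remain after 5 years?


remaining = initial * (1 - lapse)^years
= 33988 * (1 - 0.12)^5
= 33988 * 0.527732
= 17936.5524


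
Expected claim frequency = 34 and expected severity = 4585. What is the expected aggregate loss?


E[S] = E[N] * E[X]
= 34 * 4585
= 155890


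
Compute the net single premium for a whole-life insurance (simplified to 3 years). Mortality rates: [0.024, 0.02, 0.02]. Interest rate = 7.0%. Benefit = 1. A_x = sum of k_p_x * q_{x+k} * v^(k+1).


v = 0.934579
Year 0: k_p_x=1.0, q=0.024, term=0.02243
Year 1: k_p_x=0.976, q=0.02, term=0.01705
Year 2: k_p_x=0.95648, q=0.02, term=0.015615
A_x = 0.0551


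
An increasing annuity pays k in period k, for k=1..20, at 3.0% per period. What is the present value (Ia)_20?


(Ia)_n = sum_{k=1}^{n} k * v^k, v = 1/(1+i)
v = 0.970874
Sum computed term by term:
(Ia)_20 = 141.6761


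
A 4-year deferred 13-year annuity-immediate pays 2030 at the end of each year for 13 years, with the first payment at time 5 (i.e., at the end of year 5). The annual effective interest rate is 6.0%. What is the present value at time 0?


PV at time 4 of the 13-year annuity-immediate:
a_n = 2030 * (1-(1+0.06)^(-13))/0.06 = 17970.9464
Discount back 4 years to time 0:
PV = 17970.9464 * (1+0.06)^(-4)
= 17970.9464 * 0.792094
= 14234.6728


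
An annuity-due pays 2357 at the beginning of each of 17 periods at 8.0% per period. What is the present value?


PV_due = PMT * (1-(1+i)^(-n))/i * (1+i)
PV_immediate = 21499.701
PV_due = 21499.701 * 1.08
= 23219.6771


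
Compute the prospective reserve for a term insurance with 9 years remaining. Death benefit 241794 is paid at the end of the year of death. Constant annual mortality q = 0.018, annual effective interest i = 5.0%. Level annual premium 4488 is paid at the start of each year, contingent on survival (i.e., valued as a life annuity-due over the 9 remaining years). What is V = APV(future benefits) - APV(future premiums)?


v = 1/(1+i) = 0.952381
APV(future benefits) per unit = sum_{k=0}^{8} k_p_x * q * v^(k+1) = 0.119808
APV(future benefits) = 241794 * 0.119808 = 28968.7545
Life annuity-due factor ä_{x:9} = sum_{k=0}^{8} k_p_x * v^k = 6.988776
APV(future premiums) = 4488 * 6.988776 = 31365.625
V = 28968.7545 - 31365.625
= -2396.8705


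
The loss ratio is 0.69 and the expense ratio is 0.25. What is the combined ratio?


Combined ratio = loss ratio + expense ratio
= 0.69 + 0.25
= 0.94


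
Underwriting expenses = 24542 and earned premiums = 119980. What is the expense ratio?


Expense ratio = expenses / premiums
= 24542 / 119980
= 0.2046


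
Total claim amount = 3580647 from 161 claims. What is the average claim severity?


severity = total / number
= 3580647 / 161
= 22240.0435


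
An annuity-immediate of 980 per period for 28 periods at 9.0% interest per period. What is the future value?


FV = PMT * ((1+i)^n - 1) / i
= 980 * ((1.09)^28 - 1) / 0.09
= 980 * (11.16714 - 1) / 0.09
= 110708.8526


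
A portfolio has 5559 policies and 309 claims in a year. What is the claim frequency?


frequency = claims / policies
= 309 / 5559
= 0.0556


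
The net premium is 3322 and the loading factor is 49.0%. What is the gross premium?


Gross = net * (1 + loading)
= 3322 * (1 + 0.49)
= 3322 * 1.49
= 4949.78


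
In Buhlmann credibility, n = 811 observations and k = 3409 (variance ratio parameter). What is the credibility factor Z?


Z = n / (n + k)
= 811 / (811 + 3409)
= 811 / 4220
= 0.1922


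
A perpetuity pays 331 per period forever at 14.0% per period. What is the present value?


PV = PMT / i
= 331 / 0.14
= 2364.2857


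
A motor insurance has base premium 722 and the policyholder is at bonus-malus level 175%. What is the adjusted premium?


adjusted = base * BM_level / 100
= 722 * 175 / 100
= 722 * 1.75
= 1263.5


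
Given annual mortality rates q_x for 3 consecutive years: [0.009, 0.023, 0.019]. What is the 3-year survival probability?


p_k = 1 - q_k for each year
Survival = product of (1 - q_k)
= 0.991 * 0.977 * 0.981
= 0.9498


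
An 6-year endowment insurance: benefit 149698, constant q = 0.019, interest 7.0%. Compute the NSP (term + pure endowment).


Term component = 12978.2289
Pure endowment = 6_p_x * v^6 * benefit = 0.89128 * 0.666342 * 149698 = 88905.2436
NSP = 101883.4725


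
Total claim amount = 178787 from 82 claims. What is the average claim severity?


severity = total / number
= 178787 / 82
= 2180.3293


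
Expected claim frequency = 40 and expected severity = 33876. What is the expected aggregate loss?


E[S] = E[N] * E[X]
= 40 * 33876
= 1.3550e+06


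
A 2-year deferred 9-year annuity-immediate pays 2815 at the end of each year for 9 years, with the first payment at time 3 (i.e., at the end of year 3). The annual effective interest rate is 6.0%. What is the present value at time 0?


PV at time 2 of the 9-year annuity-immediate:
a_n = 2815 * (1-(1+0.06)^(-9))/0.06 = 19146.7638
Discount back 2 years to time 0:
PV = 19146.7638 * (1+0.06)^(-2)
= 19146.7638 * 0.889996
= 17040.5516


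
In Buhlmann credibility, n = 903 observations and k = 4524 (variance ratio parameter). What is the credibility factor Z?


Z = n / (n + k)
= 903 / (903 + 4524)
= 903 / 5427
= 0.1664


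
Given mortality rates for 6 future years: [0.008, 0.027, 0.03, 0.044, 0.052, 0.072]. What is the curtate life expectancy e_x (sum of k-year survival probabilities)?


e_x = sum_{k=1}^{n} k_p_x
k_p_x values:
  1_p_x = 0.992
  2_p_x = 0.965216
  3_p_x = 0.93626
  4_p_x = 0.895064
  5_p_x = 0.848521
  6_p_x = 0.787427
e_x = 5.4245


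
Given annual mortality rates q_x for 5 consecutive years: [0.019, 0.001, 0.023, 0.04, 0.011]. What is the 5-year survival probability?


p_k = 1 - q_k for each year
Survival = product of (1 - q_k)
= 0.981 * 0.999 * 0.977 * 0.96 * 0.989
= 0.9091


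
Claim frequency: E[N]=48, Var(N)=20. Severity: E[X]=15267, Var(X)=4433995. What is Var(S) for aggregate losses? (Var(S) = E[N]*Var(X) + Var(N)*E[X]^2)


Var(S) = E[N]*Var(X) + Var(N)*E[X]^2
= 48*4433995 + 20*15267^2
= 212831760 + 4661625780
= 4.8745e+09


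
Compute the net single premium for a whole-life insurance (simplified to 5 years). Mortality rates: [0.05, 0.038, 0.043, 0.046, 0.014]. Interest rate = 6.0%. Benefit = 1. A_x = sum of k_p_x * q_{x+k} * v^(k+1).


v = 0.943396
Year 0: k_p_x=1.0, q=0.05, term=0.04717
Year 1: k_p_x=0.95, q=0.038, term=0.032129
Year 2: k_p_x=0.9139, q=0.043, term=0.032995
Year 3: k_p_x=0.874602, q=0.046, term=0.031867
Year 4: k_p_x=0.834371, q=0.014, term=0.008729
A_x = 0.1529


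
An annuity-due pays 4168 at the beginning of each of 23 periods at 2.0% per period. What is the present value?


PV_due = PMT * (1-(1+i)^(-n))/i * (1+i)
PV_immediate = 76241.9068
PV_due = 76241.9068 * 1.02
= 77766.7449


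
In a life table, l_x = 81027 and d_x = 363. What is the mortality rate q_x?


q_x = d_x / l_x
= 363 / 81027
= 0.0045


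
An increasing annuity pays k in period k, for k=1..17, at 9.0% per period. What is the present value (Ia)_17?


(Ia)_n = sum_{k=1}^{n} k * v^k, v = 1/(1+i)
v = 0.917431
Sum computed term by term:
(Ia)_17 = 59.8257


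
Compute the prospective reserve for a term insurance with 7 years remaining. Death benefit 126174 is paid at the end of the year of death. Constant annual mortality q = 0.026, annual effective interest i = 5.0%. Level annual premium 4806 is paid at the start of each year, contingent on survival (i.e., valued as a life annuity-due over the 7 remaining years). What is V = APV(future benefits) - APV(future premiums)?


v = 1/(1+i) = 0.952381
APV(future benefits) per unit = sum_{k=0}^{6} k_p_x * q * v^(k+1) = 0.139921
APV(future benefits) = 126174 * 0.139921 = 17654.3916
Life annuity-due factor ä_{x:7} = sum_{k=0}^{6} k_p_x * v^k = 5.650656
APV(future premiums) = 4806 * 5.650656 = 27157.0507
V = 17654.3916 - 27157.0507
= -9502.659
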